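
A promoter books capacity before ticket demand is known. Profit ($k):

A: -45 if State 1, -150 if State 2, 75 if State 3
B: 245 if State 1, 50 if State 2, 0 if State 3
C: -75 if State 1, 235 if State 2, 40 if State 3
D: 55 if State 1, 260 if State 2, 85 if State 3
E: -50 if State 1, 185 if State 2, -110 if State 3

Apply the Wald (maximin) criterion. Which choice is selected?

D

Row minima: A=-150, B=0, C=-75, D=55, E=-110
Best worst-case = 55 → D.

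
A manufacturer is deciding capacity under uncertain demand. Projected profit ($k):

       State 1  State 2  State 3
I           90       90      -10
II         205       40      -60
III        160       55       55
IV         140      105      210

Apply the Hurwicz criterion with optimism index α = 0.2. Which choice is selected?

I: 0.2·90 + 0.8·(-10) = 10
II: 0.2·205 + 0.8·(-60) = -7
III: 0.2·160 + 0.8·55 = 76
IV: 0.2·210 + 0.8·105 = 126
Highest Hurwicz score = 126 → IV.

IV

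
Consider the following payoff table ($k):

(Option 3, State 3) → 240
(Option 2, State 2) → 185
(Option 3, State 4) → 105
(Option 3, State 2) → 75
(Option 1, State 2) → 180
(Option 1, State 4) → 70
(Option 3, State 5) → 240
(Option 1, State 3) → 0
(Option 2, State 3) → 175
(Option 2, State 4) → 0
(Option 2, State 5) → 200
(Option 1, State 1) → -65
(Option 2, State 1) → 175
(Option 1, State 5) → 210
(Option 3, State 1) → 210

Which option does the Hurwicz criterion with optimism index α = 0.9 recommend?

Option 1: 0.9·210 + 0.1·(-65) = 182.5
Option 2: 0.9·200 + 0.1·0 = 180
Option 3: 0.9·240 + 0.1·75 = 223.5
Highest Hurwicz score = 223.5 → Option 3.

Option 3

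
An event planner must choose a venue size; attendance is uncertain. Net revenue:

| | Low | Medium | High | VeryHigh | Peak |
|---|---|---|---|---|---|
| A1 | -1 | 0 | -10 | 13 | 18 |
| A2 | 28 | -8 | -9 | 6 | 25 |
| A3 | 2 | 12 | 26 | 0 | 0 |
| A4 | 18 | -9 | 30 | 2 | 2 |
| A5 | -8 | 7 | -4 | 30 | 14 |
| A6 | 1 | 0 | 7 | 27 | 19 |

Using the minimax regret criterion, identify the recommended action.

Column bests: Low=28, Medium=12, High=30, VeryHigh=30, Peak=25.
A1 regrets: 29, 12, 40, 17, 7 → max 40
A2 regrets: 0, 20, 39, 24, 0 → max 39
A3 regrets: 26, 0, 4, 30, 25 → max 30
A4 regrets: 10, 21, 0, 28, 23 → max 28
A5 regrets: 36, 5, 34, 0, 11 → max 36
A6 regrets: 27, 12, 23, 3, 6 → max 27
Smallest max regret = 27 → A6.

A6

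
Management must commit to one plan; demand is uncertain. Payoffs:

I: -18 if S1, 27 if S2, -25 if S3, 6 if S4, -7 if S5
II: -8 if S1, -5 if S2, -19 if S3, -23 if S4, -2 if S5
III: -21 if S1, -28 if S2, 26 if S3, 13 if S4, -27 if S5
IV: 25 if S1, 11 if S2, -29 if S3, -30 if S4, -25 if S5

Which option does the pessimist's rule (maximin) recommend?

Row minima: I=-25, II=-23, III=-28, IV=-30
Best worst-case = -23 → II.

II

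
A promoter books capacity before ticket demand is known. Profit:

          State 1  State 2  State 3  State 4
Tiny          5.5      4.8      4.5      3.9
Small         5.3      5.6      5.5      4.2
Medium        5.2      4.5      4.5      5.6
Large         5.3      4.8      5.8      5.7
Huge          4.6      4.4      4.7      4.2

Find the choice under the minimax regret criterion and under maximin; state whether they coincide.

Column bests: State 1=5.5, State 2=5.6, State 3=5.8, State 4=5.7.
Tiny regrets: 0.0, 0.8, 1.3, 1.8 → max 1.8
Small regrets: 0.2, 0.0, 0.3, 1.5 → max 1.5
Medium regrets: 0.3, 1.1, 1.3, 0.1 → max 1.3
Large regrets: 0.2, 0.8, 0.0, 0.0 → max 0.8
Huge regrets: 0.9, 1.2, 1.1, 1.5 → max 1.5
Smallest max regret = 0.8 → Large.
Row minima: Tiny=3.9, Small=4.2, Medium=4.5, Large=4.8, Huge=4.2
Best worst-case = 4.8 → Large.

minimax regret → Large; maximin → Large (agree)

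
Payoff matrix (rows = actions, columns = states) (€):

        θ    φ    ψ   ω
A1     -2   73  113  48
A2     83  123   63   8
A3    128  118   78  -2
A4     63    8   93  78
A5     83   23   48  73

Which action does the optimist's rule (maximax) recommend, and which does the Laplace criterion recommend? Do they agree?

Row maxima: A1=113, A2=123, A3=128, A4=93, A5=83
Best best-case = 128 → A3.
Row averages: A1=58, A2=69.25, A3=80.5, A4=60.5, A5=56.75
Highest average = 80.5 → A3.

maximax → A3; laplace → A3 (agree)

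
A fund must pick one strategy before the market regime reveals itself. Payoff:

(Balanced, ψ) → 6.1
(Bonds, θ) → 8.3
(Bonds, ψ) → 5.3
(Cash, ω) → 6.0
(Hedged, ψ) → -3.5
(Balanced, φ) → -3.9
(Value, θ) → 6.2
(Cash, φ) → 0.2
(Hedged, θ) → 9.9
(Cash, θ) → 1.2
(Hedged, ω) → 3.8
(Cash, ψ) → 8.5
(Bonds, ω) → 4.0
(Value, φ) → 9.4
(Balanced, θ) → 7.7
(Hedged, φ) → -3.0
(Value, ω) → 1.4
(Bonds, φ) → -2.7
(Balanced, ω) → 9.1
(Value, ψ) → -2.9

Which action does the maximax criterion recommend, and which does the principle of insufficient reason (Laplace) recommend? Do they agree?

maximax → Hedged; laplace → Balanced (disagree)

Row maxima: Bonds=8.3, Hedged=9.9, Value=9.4, Balanced=9.1, Cash=8.5
Best best-case = 9.9 → Hedged.
Row averages: Bonds=3.725, Hedged=1.8, Value=3.525, Balanced=4.75, Cash=3.975
Highest average = 4.75 → Balanced.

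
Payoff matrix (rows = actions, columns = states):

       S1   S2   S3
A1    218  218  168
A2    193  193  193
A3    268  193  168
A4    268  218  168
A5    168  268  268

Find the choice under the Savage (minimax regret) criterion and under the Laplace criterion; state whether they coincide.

minimax regret → A2; laplace → A5 (disagree)

Column bests: S1=268, S2=268, S3=268.
A1 regrets: 50, 50, 100 → max 100
A2 regrets: 75, 75, 75 → max 75
A3 regrets: 0, 75, 100 → max 100
A4 regrets: 0, 50, 100 → max 100
A5 regrets: 100, 0, 0 → max 100
Smallest max regret = 75 → A2.
Row averages: A1=604/3, A2=193, A3=629/3, A4=218, A5=704/3
Highest average = 704/3 → A5.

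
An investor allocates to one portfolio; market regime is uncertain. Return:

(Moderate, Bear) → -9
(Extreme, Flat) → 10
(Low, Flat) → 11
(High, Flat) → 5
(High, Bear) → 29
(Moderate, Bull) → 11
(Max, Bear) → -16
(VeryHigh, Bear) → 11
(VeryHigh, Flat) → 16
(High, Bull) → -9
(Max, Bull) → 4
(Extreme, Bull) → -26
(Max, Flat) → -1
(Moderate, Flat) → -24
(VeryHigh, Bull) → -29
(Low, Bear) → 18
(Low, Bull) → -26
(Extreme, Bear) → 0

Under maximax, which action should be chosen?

Row maxima: Low=18, Moderate=11, High=29, VeryHigh=16, Extreme=10, Max=4
Best best-case = 29 → High.

High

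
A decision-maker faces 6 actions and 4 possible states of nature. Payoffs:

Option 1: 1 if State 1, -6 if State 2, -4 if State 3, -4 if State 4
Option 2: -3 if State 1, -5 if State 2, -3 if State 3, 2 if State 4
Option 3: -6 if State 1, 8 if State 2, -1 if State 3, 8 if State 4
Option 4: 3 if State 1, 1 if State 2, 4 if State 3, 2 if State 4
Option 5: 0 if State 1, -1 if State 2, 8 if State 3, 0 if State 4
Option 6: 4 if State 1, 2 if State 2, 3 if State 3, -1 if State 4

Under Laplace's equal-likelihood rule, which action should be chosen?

Option 4

Row averages: Option 1=-3.25, Option 2=-2.25, Option 3=2.25, Option 4=2.5, Option 5=1.75, Option 6=2
Highest average = 2.5 → Option 4.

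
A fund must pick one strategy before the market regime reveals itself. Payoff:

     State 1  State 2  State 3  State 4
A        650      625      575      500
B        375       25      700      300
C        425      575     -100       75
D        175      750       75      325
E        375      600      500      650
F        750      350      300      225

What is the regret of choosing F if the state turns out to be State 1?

Best payoff under State 1 is 750.
Regret = 750 − 750 = 0.

0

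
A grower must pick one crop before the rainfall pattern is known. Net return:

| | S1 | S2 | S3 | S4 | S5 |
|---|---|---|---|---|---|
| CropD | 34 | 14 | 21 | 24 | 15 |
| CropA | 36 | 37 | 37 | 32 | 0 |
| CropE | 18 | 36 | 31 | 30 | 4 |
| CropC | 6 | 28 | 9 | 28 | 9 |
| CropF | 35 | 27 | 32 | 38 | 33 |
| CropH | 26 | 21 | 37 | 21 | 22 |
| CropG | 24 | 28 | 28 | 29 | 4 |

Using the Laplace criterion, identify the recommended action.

CropF

Row averages: CropD=21.6, CropA=28.4, CropE=23.8, CropC=16, CropF=33, CropH=25.4, CropG=22.6
Highest average = 33 → CropF.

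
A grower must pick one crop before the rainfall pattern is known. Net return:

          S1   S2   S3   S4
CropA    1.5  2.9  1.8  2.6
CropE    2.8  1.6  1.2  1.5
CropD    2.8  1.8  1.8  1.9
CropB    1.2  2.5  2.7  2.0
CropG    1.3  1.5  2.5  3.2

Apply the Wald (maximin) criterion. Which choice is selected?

CropD

Row minima: CropA=1.5, CropE=1.2, CropD=1.8, CropB=1.2, CropG=1.3
Best worst-case = 1.8 → CropD.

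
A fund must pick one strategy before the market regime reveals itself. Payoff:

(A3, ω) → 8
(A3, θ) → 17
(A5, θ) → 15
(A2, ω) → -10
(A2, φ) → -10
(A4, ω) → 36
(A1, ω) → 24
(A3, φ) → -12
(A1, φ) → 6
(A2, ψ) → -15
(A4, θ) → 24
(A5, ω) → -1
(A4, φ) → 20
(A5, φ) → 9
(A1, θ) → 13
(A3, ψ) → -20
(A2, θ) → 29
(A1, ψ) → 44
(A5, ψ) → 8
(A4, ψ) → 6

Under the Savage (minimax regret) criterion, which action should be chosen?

A1

Column bests: θ=29, φ=20, ψ=44, ω=36.
A1 regrets: 16, 14, 0, 12 → max 16
A2 regrets: 0, 30, 59, 46 → max 59
A3 regrets: 12, 32, 64, 28 → max 64
A4 regrets: 5, 0, 38, 0 → max 38
A5 regrets: 14, 11, 36, 37 → max 37
Smallest max regret = 16 → A1.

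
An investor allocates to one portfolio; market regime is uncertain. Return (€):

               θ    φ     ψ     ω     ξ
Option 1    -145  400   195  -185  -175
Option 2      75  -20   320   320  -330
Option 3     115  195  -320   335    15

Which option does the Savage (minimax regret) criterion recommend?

Column bests: θ=115, φ=400, ψ=320, ω=335, ξ=15.
Option 1 regrets: 260, 0, 125, 520, 190 → max 520
Option 2 regrets: 40, 420, 0, 15, 345 → max 420
Option 3 regrets: 0, 205, 640, 0, 0 → max 640
Smallest max regret = 420 → Option 2.

Option 2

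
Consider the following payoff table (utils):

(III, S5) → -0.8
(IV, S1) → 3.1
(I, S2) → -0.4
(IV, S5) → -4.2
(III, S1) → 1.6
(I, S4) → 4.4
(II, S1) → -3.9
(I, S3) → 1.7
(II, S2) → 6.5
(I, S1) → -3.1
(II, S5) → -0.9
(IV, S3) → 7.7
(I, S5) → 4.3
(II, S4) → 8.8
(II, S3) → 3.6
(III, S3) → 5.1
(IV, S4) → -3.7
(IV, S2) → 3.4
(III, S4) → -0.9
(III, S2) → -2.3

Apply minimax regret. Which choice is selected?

I

Column bests: S1=3.1, S2=6.5, S3=7.7, S4=8.8, S5=4.3.
I regrets: 6.2, 6.9, 6.0, 4.4, 0.0 → max 6.9
II regrets: 7.0, 0.0, 4.1, 0.0, 5.2 → max 7.0
III regrets: 1.5, 8.8, 2.6, 9.7, 5.1 → max 9.7
IV regrets: 0.0, 3.1, 0.0, 12.5, 8.5 → max 12.5
Smallest max regret = 6.9 → I.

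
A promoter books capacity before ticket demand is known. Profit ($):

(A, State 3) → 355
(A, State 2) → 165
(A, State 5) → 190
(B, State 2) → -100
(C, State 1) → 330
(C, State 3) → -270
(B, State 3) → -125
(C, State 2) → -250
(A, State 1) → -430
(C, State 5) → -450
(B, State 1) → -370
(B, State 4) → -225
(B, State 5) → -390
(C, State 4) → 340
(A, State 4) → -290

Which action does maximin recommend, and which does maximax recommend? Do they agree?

Row minima: A=-430, B=-390, C=-450
Best worst-case = -390 → B.
Row maxima: A=355, B=-100, C=340
Best best-case = 355 → A.

maximin → B; maximax → A (disagree)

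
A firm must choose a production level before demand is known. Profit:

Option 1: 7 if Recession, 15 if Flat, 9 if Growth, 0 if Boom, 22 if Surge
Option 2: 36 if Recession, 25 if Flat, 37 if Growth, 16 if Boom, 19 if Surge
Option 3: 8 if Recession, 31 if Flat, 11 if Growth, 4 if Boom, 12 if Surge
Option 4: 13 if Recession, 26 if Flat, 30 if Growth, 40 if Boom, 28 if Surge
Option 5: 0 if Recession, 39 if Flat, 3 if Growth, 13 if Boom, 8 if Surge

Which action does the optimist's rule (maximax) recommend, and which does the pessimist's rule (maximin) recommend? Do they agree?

Row maxima: Option 1=22, Option 2=37, Option 3=31, Option 4=40, Option 5=39
Best best-case = 40 → Option 4.
Row minima: Option 1=0, Option 2=16, Option 3=4, Option 4=13, Option 5=0
Best worst-case = 16 → Option 2.

maximax → Option 4; maximin → Option 2 (disagree)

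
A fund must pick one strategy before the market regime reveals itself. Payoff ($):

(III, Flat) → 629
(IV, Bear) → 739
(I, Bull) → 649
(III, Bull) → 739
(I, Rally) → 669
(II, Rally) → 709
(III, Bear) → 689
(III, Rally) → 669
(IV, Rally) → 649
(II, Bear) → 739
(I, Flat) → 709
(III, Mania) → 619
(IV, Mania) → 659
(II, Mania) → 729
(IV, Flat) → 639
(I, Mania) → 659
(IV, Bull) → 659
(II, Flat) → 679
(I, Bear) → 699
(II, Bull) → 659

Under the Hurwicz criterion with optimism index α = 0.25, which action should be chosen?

I: 0.25·709 + 0.75·649 = 664
II: 0.25·739 + 0.75·659 = 679
III: 0.25·739 + 0.75·619 = 649
IV: 0.25·739 + 0.75·639 = 664
Highest Hurwicz score = 679 → II.

II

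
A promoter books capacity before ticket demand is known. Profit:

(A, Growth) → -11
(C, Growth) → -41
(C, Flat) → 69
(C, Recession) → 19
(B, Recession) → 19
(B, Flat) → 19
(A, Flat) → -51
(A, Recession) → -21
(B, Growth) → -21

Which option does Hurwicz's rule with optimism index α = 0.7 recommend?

C

A: 0.7·(-11) + 0.3·(-51) = -23
B: 0.7·19 + 0.3·(-21) = 7
C: 0.7·69 + 0.3·(-41) = 36
Highest Hurwicz score = 36 → C.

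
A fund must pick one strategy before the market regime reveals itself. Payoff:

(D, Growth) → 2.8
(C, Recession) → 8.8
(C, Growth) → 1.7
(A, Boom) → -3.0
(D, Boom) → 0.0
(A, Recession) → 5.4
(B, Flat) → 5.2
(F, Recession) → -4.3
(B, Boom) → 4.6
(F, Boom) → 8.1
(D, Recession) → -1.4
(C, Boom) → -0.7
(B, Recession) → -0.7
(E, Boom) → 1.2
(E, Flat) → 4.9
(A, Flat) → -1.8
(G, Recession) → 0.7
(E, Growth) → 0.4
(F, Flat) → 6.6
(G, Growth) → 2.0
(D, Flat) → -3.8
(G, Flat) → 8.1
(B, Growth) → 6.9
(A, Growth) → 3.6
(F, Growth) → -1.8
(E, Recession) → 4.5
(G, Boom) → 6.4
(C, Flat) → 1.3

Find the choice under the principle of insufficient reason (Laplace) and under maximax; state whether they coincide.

Row averages: A=1.05, B=4, C=2.775, D=-0.6, E=2.75, F=2.15, G=4.3
Highest average = 4.3 → G.
Row maxima: A=5.4, B=6.9, C=8.8, D=2.8, E=4.9, F=8.1, G=8.1
Best best-case = 8.8 → C.

laplace → G; maximax → C (disagree)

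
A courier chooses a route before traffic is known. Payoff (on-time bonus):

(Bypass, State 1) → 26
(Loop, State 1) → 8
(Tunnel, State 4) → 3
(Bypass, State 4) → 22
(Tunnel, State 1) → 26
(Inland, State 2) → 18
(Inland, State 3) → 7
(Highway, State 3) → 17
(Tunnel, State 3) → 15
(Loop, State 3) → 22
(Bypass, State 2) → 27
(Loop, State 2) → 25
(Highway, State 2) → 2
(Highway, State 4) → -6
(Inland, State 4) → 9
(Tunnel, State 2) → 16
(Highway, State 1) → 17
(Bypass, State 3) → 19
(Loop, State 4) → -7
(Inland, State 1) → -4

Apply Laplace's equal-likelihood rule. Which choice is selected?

Bypass

Row averages: Highway=7.5, Bypass=23.5, Loop=12, Inland=7.5, Tunnel=15
Highest average = 23.5 → Bypass.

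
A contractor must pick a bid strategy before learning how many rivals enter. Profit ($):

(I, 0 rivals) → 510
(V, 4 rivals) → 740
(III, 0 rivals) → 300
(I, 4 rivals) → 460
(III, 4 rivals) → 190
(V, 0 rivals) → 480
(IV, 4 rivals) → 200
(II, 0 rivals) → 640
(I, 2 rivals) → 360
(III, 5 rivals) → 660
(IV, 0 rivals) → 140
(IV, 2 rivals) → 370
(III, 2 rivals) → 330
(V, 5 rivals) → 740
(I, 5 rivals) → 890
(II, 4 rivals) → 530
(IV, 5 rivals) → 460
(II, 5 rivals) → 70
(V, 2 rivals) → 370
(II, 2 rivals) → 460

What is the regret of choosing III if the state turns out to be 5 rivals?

230

Best payoff under 5 rivals is 890.
Regret = 890 − 660 = 230.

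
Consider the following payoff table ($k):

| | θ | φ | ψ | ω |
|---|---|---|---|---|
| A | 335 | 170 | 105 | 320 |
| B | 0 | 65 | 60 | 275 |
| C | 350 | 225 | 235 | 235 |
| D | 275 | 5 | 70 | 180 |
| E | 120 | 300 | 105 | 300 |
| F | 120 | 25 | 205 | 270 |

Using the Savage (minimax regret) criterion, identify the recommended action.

C

Column bests: θ=350, φ=300, ψ=235, ω=320.
A regrets: 15, 130, 130, 0 → max 130
B regrets: 350, 235, 175, 45 → max 350
C regrets: 0, 75, 0, 85 → max 85
D regrets: 75, 295, 165, 140 → max 295
E regrets: 230, 0, 130, 20 → max 230
F regrets: 230, 275, 30, 50 → max 275
Smallest max regret = 85 → C.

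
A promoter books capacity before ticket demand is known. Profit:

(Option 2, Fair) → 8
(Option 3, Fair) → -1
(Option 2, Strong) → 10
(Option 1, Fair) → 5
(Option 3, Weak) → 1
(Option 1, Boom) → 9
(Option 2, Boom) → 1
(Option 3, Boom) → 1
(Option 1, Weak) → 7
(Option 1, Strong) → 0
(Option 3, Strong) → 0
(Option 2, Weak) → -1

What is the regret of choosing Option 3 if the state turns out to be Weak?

6

Best payoff under Weak is 7.
Regret = 7 − 1 = 6.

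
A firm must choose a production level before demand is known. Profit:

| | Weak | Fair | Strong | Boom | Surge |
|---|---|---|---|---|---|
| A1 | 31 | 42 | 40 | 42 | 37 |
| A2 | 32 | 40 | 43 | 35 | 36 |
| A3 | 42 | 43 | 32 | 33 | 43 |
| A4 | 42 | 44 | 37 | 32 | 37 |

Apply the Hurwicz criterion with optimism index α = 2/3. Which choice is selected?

A4

A1: 2/3·42 + 1/3·31 = 115/3
A2: 2/3·43 + 1/3·32 = 118/3
A3: 2/3·43 + 1/3·32 = 118/3
A4: 2/3·44 + 1/3·32 = 40
Highest Hurwicz score = 40 → A4.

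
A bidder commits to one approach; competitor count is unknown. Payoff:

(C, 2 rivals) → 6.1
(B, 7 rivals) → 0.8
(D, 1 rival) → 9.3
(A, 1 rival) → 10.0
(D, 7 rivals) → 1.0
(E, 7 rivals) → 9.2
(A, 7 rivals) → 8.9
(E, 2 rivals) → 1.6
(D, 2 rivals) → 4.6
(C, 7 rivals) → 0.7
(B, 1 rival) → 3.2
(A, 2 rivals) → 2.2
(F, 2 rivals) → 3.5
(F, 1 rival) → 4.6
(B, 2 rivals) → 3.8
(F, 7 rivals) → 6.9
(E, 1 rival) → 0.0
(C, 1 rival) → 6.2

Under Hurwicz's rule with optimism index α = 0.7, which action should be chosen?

A: 0.7·10.0 + 0.3·2.2 = 7.66
B: 0.7·3.8 + 0.3·0.8 = 2.9
C: 0.7·6.2 + 0.3·0.7 = 4.55
D: 0.7·9.3 + 0.3·1.0 = 6.81
E: 0.7·9.2 + 0.3·0.0 = 6.44
F: 0.7·6.9 + 0.3·3.5 = 5.88
Highest Hurwicz score = 7.66 → A.

A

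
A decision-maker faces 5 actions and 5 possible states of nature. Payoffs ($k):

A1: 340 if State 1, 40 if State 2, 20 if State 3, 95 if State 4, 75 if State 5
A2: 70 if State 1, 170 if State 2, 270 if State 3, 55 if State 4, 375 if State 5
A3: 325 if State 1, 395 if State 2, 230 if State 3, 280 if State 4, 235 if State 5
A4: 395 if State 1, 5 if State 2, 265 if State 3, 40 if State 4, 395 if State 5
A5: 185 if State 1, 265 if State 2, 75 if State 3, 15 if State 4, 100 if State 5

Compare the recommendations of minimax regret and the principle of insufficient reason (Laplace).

minimax regret → A3; laplace → A3 (agree)

Column bests: State 1=395, State 2=395, State 3=270, State 4=280, State 5=395.
A1 regrets: 55, 355, 250, 185, 320 → max 355
A2 regrets: 325, 225, 0, 225, 20 → max 325
A3 regrets: 70, 0, 40, 0, 160 → max 160
A4 regrets: 0, 390, 5, 240, 0 → max 390
A5 regrets: 210, 130, 195, 265, 295 → max 295
Smallest max regret = 160 → A3.
Row averages: A1=114, A2=188, A3=293, A4=220, A5=128
Highest average = 293 → A3.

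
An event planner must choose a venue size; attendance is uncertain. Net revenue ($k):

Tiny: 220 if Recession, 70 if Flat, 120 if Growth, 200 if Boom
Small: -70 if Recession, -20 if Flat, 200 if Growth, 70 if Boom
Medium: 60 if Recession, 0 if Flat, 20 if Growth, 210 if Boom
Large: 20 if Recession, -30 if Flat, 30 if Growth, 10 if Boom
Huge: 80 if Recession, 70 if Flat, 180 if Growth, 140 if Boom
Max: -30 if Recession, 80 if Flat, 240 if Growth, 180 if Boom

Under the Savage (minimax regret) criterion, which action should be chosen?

Tiny

Column bests: Recession=220, Flat=80, Growth=240, Boom=210.
Tiny regrets: 0, 10, 120, 10 → max 120
Small regrets: 290, 100, 40, 140 → max 290
Medium regrets: 160, 80, 220, 0 → max 220
Large regrets: 200, 110, 210, 200 → max 210
Huge regrets: 140, 10, 60, 70 → max 140
Max regrets: 250, 0, 0, 30 → max 250
Smallest max regret = 120 → Tiny.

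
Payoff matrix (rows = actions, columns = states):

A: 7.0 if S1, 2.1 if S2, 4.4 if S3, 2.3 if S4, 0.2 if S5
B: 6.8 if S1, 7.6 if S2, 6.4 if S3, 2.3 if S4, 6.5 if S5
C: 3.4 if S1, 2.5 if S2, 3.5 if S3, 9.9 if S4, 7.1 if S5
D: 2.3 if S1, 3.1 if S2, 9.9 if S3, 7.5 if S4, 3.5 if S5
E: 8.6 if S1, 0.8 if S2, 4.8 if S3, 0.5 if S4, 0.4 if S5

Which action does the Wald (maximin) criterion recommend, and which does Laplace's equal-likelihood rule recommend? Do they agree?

Row minima: A=0.2, B=2.3, C=2.5, D=2.3, E=0.4
Best worst-case = 2.5 → C.
Row averages: A=3.2, B=5.92, C=5.28, D=5.26, E=3.02
Highest average = 5.92 → B.

maximin → C; laplace → B (disagree)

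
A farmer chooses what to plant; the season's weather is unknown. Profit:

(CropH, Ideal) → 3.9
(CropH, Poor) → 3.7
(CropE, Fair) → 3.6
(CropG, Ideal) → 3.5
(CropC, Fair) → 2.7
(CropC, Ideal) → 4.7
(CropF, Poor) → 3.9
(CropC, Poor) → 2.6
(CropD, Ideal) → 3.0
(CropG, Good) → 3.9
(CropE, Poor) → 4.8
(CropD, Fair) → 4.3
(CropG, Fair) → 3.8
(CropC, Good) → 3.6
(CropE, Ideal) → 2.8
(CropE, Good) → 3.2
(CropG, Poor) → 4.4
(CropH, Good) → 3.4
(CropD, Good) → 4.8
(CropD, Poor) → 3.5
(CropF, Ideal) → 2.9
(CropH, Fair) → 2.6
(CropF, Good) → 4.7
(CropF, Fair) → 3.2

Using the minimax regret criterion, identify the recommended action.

CropG

Column bests: Poor=4.8, Fair=4.3, Good=4.8, Ideal=4.7.
CropC regrets: 2.2, 1.6, 1.2, 0.0 → max 2.2
CropD regrets: 1.3, 0.0, 0.0, 1.7 → max 1.7
CropH regrets: 1.1, 1.7, 1.4, 0.8 → max 1.7
CropE regrets: 0.0, 0.7, 1.6, 1.9 → max 1.9
CropF regrets: 0.9, 1.1, 0.1, 1.8 → max 1.8
CropG regrets: 0.4, 0.5, 0.9, 1.2 → max 1.2
Smallest max regret = 1.2 → CropG.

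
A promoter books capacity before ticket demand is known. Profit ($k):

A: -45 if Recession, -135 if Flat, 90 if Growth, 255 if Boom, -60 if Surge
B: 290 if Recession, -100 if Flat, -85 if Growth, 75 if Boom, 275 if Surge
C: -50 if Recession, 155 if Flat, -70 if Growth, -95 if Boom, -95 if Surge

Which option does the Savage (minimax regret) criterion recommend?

B

Column bests: Recession=290, Flat=155, Growth=90, Boom=255, Surge=275.
A regrets: 335, 290, 0, 0, 335 → max 335
B regrets: 0, 255, 175, 180, 0 → max 255
C regrets: 340, 0, 160, 350, 370 → max 370
Smallest max regret = 255 → B.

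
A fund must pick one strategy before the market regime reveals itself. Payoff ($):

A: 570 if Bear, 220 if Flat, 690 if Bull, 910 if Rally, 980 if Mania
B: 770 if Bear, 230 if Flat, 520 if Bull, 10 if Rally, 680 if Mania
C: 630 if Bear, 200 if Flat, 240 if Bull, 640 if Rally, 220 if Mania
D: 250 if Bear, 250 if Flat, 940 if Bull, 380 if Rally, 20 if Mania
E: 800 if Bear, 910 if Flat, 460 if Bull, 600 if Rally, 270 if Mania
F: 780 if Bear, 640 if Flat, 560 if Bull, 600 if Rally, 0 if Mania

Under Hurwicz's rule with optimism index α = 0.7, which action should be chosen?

A: 0.7·980 + 0.3·220 = 752
B: 0.7·770 + 0.3·10 = 542
C: 0.7·640 + 0.3·200 = 508
D: 0.7·940 + 0.3·20 = 664
E: 0.7·910 + 0.3·270 = 718
F: 0.7·780 + 0.3·0 = 546
Highest Hurwicz score = 752 → A.

A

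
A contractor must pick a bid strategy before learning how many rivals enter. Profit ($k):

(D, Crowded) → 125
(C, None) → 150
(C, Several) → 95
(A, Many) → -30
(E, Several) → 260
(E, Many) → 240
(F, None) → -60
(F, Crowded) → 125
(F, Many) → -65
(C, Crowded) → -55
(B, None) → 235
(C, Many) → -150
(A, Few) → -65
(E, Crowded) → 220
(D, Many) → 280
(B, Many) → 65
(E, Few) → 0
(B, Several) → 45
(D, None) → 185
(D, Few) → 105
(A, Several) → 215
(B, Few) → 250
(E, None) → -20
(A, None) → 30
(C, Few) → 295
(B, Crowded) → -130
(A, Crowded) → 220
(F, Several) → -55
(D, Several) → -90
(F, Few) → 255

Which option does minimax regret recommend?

E

Column bests: None=235, Few=295, Several=260, Many=280, Crowded=220.
A regrets: 205, 360, 45, 310, 0 → max 360
B regrets: 0, 45, 215, 215, 350 → max 350
C regrets: 85, 0, 165, 430, 275 → max 430
D regrets: 50, 190, 350, 0, 95 → max 350
E regrets: 255, 295, 0, 40, 0 → max 295
F regrets: 295, 40, 315, 345, 95 → max 345
Smallest max regret = 295 → E.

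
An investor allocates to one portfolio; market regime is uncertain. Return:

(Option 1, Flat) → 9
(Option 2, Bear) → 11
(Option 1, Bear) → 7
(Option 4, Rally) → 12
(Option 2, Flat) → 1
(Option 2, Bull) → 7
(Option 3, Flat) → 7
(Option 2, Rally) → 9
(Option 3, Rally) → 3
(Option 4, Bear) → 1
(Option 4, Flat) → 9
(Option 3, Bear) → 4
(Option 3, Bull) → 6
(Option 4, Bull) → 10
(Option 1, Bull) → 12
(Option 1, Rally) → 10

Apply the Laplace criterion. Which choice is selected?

Row averages: Option 1=9.5, Option 2=7, Option 3=5, Option 4=8
Highest average = 9.5 → Option 1.

Option 1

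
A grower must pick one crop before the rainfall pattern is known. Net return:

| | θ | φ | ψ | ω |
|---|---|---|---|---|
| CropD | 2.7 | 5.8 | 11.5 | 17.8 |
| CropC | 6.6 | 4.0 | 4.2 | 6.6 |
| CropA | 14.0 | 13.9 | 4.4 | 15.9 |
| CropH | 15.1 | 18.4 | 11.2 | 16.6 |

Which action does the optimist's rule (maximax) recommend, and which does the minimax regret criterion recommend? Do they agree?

Row maxima: CropD=17.8, CropC=6.6, CropA=15.9, CropH=18.4
Best best-case = 18.4 → CropH.
Column bests: θ=15.1, φ=18.4, ψ=11.5, ω=17.8.
CropD regrets: 12.4, 12.6, 0.0, 0.0 → max 12.6
CropC regrets: 8.5, 14.4, 7.3, 11.2 → max 14.4
CropA regrets: 1.1, 4.5, 7.1, 1.9 → max 7.1
CropH regrets: 0.0, 0.0, 0.3, 1.2 → max 1.2
Smallest max regret = 1.2 → CropH.

maximax → CropH; minimax regret → CropH (agree)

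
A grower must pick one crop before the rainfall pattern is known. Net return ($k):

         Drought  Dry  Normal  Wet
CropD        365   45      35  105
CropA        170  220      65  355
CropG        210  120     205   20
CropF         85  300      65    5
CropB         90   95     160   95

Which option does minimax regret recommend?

CropA

Column bests: Drought=365, Dry=300, Normal=205, Wet=355.
CropD regrets: 0, 255, 170, 250 → max 255
CropA regrets: 195, 80, 140, 0 → max 195
CropG regrets: 155, 180, 0, 335 → max 335
CropF regrets: 280, 0, 140, 350 → max 350
CropB regrets: 275, 205, 45, 260 → max 275
Smallest max regret = 195 → CropA.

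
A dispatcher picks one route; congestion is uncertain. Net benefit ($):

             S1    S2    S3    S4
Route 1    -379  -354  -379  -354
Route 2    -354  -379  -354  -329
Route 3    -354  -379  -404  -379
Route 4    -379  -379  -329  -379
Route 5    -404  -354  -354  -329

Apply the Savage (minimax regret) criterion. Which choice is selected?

Column bests: S1=-354, S2=-354, S3=-329, S4=-329.
Route 1 regrets: 25, 0, 50, 25 → max 50
Route 2 regrets: 0, 25, 25, 0 → max 25
Route 3 regrets: 0, 25, 75, 50 → max 75
Route 4 regrets: 25, 25, 0, 50 → max 50
Route 5 regrets: 50, 0, 25, 0 → max 50
Smallest max regret = 25 → Route 2.

Route 2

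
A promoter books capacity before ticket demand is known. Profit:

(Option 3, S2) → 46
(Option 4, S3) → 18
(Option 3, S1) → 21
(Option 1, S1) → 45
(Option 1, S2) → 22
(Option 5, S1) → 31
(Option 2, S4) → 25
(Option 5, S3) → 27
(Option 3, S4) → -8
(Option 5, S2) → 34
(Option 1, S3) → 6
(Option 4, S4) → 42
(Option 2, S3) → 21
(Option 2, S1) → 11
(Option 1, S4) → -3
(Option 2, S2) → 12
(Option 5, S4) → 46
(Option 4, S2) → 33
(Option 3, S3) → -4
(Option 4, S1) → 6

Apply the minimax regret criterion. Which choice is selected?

Option 5

Column bests: S1=45, S2=46, S3=27, S4=46.
Option 1 regrets: 0, 24, 21, 49 → max 49
Option 2 regrets: 34, 34, 6, 21 → max 34
Option 3 regrets: 24, 0, 31, 54 → max 54
Option 4 regrets: 39, 13, 9, 4 → max 39
Option 5 regrets: 14, 12, 0, 0 → max 14
Smallest max regret = 14 → Option 5.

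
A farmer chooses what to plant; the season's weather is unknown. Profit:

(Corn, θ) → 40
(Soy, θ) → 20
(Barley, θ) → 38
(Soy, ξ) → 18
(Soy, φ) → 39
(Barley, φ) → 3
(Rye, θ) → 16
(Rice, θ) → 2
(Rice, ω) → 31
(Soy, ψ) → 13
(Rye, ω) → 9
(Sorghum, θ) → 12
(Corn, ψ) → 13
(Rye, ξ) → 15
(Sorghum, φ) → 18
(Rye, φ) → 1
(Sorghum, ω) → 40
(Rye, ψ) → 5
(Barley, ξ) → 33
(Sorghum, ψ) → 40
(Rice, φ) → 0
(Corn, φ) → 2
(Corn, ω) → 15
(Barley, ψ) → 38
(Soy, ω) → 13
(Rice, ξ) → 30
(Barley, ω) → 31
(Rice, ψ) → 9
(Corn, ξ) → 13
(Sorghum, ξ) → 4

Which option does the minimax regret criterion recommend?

Soy

Column bests: θ=40, φ=39, ψ=40, ω=40, ξ=33.
Rice regrets: 38, 39, 31, 9, 3 → max 39
Sorghum regrets: 28, 21, 0, 0, 29 → max 29
Rye regrets: 24, 38, 35, 31, 18 → max 38
Soy regrets: 20, 0, 27, 27, 15 → max 27
Corn regrets: 0, 37, 27, 25, 20 → max 37
Barley regrets: 2, 36, 2, 9, 0 → max 36
Smallest max regret = 27 → Soy.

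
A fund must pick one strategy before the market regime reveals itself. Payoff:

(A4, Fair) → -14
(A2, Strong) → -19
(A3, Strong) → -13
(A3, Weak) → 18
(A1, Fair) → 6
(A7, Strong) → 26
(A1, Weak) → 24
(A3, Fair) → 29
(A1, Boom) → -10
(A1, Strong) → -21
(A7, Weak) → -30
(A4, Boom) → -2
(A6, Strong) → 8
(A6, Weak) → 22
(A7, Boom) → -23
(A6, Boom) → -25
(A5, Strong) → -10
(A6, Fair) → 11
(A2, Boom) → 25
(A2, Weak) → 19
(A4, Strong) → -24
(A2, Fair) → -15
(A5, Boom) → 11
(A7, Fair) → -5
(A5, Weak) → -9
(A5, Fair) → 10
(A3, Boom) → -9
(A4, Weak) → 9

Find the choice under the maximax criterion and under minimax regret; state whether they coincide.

Row maxima: A1=24, A2=25, A3=29, A4=9, A5=11, A6=22, A7=26
Best best-case = 29 → A3.
Column bests: Weak=24, Fair=29, Strong=26, Boom=25.
A1 regrets: 0, 23, 47, 35 → max 47
A2 regrets: 5, 44, 45, 0 → max 45
A3 regrets: 6, 0, 39, 34 → max 39
A4 regrets: 15, 43, 50, 27 → max 50
A5 regrets: 33, 19, 36, 14 → max 36
A6 regrets: 2, 18, 18, 50 → max 50
A7 regrets: 54, 34, 0, 48 → max 54
Smallest max regret = 36 → A5.

maximax → A3; minimax regret → A5 (disagree)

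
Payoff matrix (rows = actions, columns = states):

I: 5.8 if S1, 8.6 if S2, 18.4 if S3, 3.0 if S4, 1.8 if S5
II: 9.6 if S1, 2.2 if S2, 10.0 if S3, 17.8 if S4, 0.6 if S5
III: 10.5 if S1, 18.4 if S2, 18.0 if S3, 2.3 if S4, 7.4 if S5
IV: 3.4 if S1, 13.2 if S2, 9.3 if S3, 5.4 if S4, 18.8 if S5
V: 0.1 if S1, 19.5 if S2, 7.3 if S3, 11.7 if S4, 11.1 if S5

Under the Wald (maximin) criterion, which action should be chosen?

Row minima: I=1.8, II=0.6, III=2.3, IV=3.4, V=0.1
Best worst-case = 3.4 → IV.

IV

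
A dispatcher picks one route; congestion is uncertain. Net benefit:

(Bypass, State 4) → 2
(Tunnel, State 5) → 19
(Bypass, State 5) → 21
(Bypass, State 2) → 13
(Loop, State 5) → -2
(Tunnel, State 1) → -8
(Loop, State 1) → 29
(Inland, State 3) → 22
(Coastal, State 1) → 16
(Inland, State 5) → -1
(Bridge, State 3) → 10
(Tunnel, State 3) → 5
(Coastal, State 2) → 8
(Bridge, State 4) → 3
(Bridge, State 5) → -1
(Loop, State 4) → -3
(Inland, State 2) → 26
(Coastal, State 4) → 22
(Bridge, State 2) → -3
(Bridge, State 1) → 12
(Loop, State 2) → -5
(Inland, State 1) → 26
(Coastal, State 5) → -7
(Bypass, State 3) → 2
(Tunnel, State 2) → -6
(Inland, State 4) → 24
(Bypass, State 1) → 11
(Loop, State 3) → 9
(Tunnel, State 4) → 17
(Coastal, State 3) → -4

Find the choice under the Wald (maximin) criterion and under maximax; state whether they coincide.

Row minima: Inland=-1, Bridge=-3, Loop=-5, Bypass=2, Coastal=-7, Tunnel=-8
Best worst-case = 2 → Bypass.
Row maxima: Inland=26, Bridge=12, Loop=29, Bypass=21, Coastal=22, Tunnel=19
Best best-case = 29 → Loop.

maximin → Bypass; maximax → Loop (disagree)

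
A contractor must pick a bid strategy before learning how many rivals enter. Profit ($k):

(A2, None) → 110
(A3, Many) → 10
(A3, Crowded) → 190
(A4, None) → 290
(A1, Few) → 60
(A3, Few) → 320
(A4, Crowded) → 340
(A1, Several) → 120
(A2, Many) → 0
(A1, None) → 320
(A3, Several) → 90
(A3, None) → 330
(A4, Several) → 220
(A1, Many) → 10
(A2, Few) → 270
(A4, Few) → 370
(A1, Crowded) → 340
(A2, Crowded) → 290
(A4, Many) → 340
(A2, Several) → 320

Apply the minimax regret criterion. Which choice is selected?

A4

Column bests: None=330, Few=370, Several=320, Many=340, Crowded=340.
A1 regrets: 10, 310, 200, 330, 0 → max 330
A2 regrets: 220, 100, 0, 340, 50 → max 340
A3 regrets: 0, 50, 230, 330, 150 → max 330
A4 regrets: 40, 0, 100, 0, 0 → max 100
Smallest max regret = 100 → A4.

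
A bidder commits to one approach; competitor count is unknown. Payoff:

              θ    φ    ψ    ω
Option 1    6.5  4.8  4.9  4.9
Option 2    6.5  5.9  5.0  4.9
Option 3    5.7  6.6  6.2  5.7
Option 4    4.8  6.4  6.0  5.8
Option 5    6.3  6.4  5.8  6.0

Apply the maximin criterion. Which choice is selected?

Row minima: Option 1=4.8, Option 2=4.9, Option 3=5.7, Option 4=4.8, Option 5=5.8
Best worst-case = 5.8 → Option 5.

Option 5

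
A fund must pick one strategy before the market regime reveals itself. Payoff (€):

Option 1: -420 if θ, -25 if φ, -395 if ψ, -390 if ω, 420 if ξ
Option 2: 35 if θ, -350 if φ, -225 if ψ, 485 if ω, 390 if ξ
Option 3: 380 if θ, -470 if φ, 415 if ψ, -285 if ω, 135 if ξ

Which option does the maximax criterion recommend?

Row maxima: Option 1=420, Option 2=485, Option 3=415
Best best-case = 485 → Option 2.

Option 2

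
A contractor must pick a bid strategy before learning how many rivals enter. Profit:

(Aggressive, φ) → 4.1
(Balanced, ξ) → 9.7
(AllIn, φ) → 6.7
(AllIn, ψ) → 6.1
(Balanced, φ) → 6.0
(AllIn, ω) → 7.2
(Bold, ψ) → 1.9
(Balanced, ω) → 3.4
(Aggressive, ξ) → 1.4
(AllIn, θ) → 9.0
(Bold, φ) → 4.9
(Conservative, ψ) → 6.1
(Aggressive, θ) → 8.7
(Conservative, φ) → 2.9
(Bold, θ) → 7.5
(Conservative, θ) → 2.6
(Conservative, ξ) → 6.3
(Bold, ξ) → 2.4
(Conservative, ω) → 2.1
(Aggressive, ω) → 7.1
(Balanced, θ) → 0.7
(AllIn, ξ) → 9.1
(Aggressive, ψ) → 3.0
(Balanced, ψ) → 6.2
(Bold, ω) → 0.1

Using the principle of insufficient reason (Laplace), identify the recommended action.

AllIn

Row averages: Conservative=4, Balanced=5.2, Aggressive=4.86, Bold=3.36, AllIn=7.62
Highest average = 7.62 → AllIn.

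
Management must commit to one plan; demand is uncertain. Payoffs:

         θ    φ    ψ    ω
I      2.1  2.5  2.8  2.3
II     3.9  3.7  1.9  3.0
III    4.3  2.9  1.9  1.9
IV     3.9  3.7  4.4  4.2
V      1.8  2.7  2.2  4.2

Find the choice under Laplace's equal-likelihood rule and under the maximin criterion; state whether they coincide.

Row averages: I=2.425, II=3.125, III=2.75, IV=4.05, V=2.725
Highest average = 4.05 → IV.
Row minima: I=2.1, II=1.9, III=1.9, IV=3.7, V=1.8
Best worst-case = 3.7 → IV.

laplace → IV; maximin → IV (agree)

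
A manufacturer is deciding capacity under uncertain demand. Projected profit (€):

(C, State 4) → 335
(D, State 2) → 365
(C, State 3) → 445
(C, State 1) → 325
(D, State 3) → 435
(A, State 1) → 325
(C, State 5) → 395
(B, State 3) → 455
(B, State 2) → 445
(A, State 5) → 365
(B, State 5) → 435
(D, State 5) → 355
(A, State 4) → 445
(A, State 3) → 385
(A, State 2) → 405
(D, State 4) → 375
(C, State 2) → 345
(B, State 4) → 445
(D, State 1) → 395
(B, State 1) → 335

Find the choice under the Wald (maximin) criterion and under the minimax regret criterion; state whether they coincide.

maximin → D; minimax regret → B (disagree)

Row minima: A=325, B=335, C=325, D=355
Best worst-case = 355 → D.
Column bests: State 1=395, State 2=445, State 3=455, State 4=445, State 5=435.
A regrets: 70, 40, 70, 0, 70 → max 70
B regrets: 60, 0, 0, 0, 0 → max 60
C regrets: 70, 100, 10, 110, 40 → max 110
D regrets: 0, 80, 20, 70, 80 → max 80
Smallest max regret = 60 → B.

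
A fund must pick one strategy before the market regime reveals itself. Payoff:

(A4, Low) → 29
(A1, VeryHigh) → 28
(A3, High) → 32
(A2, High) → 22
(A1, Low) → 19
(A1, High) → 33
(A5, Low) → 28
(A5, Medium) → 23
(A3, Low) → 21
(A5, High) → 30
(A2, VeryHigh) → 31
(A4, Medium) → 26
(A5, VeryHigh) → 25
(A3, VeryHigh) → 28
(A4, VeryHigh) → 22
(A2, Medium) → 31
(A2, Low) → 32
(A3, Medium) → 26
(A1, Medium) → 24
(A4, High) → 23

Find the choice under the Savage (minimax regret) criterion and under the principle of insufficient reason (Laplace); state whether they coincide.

minimax regret → A5; laplace → A2 (disagree)

Column bests: Low=32, Medium=31, High=33, VeryHigh=31.
A1 regrets: 13, 7, 0, 3 → max 13
A2 regrets: 0, 0, 11, 0 → max 11
A3 regrets: 11, 5, 1, 3 → max 11
A4 regrets: 3, 5, 10, 9 → max 10
A5 regrets: 4, 8, 3, 6 → max 8
Smallest max regret = 8 → A5.
Row averages: A1=26, A2=29, A3=26.75, A4=25, A5=26.5
Highest average = 29 → A2.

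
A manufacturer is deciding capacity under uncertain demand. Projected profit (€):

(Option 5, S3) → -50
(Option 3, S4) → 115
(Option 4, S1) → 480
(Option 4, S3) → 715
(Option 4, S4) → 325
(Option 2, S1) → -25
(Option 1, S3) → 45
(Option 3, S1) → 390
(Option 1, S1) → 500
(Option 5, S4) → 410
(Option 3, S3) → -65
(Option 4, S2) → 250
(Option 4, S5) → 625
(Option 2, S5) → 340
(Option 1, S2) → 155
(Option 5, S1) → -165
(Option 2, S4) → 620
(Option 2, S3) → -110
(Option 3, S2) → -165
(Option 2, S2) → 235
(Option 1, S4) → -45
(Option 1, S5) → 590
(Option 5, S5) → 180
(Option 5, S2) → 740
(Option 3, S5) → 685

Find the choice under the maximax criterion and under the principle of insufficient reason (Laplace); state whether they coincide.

Row maxima: Option 1=590, Option 2=620, Option 3=685, Option 4=715, Option 5=740
Best best-case = 740 → Option 5.
Row averages: Option 1=249, Option 2=212, Option 3=192, Option 4=479, Option 5=223
Highest average = 479 → Option 4.

maximax → Option 5; laplace → Option 4 (disagree)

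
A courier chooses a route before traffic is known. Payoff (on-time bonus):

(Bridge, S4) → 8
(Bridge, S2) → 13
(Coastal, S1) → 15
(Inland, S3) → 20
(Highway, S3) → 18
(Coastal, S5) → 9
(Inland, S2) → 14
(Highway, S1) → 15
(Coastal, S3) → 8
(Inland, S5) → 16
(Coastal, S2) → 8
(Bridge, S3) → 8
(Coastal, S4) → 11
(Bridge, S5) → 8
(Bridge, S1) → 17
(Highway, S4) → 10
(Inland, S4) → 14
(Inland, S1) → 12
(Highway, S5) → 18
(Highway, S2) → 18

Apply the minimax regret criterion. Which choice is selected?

Column bests: S1=17, S2=18, S3=20, S4=14, S5=18.
Highway regrets: 2, 0, 2, 4, 0 → max 4
Inland regrets: 5, 4, 0, 0, 2 → max 5
Coastal regrets: 2, 10, 12, 3, 9 → max 12
Bridge regrets: 0, 5, 12, 6, 10 → max 12
Smallest max regret = 4 → Highway.

Highway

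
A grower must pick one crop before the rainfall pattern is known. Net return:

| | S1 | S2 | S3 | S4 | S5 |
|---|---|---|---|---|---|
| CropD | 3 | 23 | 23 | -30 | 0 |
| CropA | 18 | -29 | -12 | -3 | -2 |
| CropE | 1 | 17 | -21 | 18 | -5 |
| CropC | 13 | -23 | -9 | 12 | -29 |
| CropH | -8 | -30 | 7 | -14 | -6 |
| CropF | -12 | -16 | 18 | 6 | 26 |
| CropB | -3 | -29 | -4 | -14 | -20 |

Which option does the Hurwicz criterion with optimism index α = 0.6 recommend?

CropF

CropD: 0.6·23 + 0.4·(-30) = 1.8
CropA: 0.6·18 + 0.4·(-29) = -0.8
CropE: 0.6·18 + 0.4·(-21) = 2.4
CropC: 0.6·13 + 0.4·(-29) = -3.8
CropH: 0.6·7 + 0.4·(-30) = -7.8
CropF: 0.6·26 + 0.4·(-16) = 9.2
CropB: 0.6·(-3) + 0.4·(-29) = -13.4
Highest Hurwicz score = 9.2 → CropF.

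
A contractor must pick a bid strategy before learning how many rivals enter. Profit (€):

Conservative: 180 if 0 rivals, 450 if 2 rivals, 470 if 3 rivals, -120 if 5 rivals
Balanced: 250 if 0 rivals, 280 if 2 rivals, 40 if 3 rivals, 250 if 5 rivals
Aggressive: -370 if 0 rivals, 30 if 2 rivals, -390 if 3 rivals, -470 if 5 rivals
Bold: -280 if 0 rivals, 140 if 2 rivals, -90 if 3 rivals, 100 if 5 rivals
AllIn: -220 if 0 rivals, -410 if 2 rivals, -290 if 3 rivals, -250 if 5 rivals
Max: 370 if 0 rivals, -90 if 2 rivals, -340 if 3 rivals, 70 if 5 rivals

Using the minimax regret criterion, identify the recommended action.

Conservative

Column bests: 0 rivals=370, 2 rivals=450, 3 rivals=470, 5 rivals=250.
Conservative regrets: 190, 0, 0, 370 → max 370
Balanced regrets: 120, 170, 430, 0 → max 430
Aggressive regrets: 740, 420, 860, 720 → max 860
Bold regrets: 650, 310, 560, 150 → max 650
AllIn regrets: 590, 860, 760, 500 → max 860
Max regrets: 0, 540, 810, 180 → max 810
Smallest max regret = 370 → Conservative.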